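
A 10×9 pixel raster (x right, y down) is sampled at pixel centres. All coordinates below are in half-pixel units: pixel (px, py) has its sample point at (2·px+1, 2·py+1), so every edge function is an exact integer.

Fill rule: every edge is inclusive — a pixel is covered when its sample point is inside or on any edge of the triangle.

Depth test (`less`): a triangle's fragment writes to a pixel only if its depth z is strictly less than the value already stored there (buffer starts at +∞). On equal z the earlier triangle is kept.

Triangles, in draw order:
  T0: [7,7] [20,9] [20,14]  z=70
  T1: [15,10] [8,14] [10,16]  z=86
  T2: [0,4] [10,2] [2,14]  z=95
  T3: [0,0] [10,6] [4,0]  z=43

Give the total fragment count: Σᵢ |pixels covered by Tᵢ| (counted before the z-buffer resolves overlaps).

T0:
  2·area = 65
  edge (7, 7)→(20, 9): d=(13,2) inclusive
  edge (20, 9)→(20, 14): d=(0,5) inclusive
  edge (20, 14)→(7, 7): d=(-13,-7) inclusive
    (3,3)@(7, 7): e=[0,65,0] → X  [on edge]
    (4,3)@(9, 7): e=[-4,55,14] → .
    (3,4)@(7, 9): e=[26,65,-26] → .
    (5,4)@(11, 9): e=[18,45,2] → X
    (6,4)@(13, 9): e=[14,35,16] → X
    (7,4)@(15, 9): e=[10,25,30] → X
    (8,4)@(17, 9): e=[6,15,44] → X
    (9,4)@(19, 9): e=[2,5,58] → X
    (5,5)@(11, 11): e=[44,45,-24] → .
    (6,5)@(13, 11): e=[40,35,-10] → .
    (7,5)@(15, 11): e=[36,25,4] → X
    (7,6)@(15, 13): e=[62,25,-22] → .
  covered (10 px):
    . . . . . . . . . .
    . . . . . . . . . .
    . . . . . . . . . .
    . . . X . . . . . .
    . . . . . X X X X X
    . . . . . . . X X X
    . . . . . . . . . X
    . . . . . . . . . .
    . . . . . . . . . .
T1:
  2·area = 22  (B↔C swapped to make it positive)
  edge (15, 10)→(10, 16): d=(-5,6) inclusive
  edge (10, 16)→(8, 14): d=(-2,-2) inclusive
  edge (8, 14)→(15, 10): d=(7,-4) inclusive
    (0,3)@(1, 7): e=[99,0,-77] → .  [on edge]
    (1,4)@(3, 9): e=[77,0,-55] → .  [on edge]
    (2,5)@(5, 11): e=[55,0,-33] → .  [on edge]
    (3,6)@(7, 13): e=[33,0,-11] → .  [on edge]
    (5,6)@(11, 13): e=[9,8,5] → X
    (6,6)@(13, 13): e=[-3,12,13] → .
    (4,7)@(9, 15): e=[11,0,11] → X  [on edge]
    (5,7)@(11, 15): e=[-1,4,19] → .
    (4,8)@(9, 17): e=[1,-4,25] → .
    (5,8)@(11, 17): e=[-11,0,33] → .  [on edge]
  covered (2 px):
    . . . . . . . . . .
    . . . . . . . . . .
    . . . . . . . . . .
    . . . . . . . . . .
    . . . . . . . . . .
    . . . . . . . . . .
    . . . . . X . . . .
    . . . . X . . . . .
    . . . . . . . . . .
T2:
  2·area = 104
  edge (0, 4)→(10, 2): d=(10,-2) inclusive
  edge (10, 2)→(2, 14): d=(-8,12) inclusive
  edge (2, 14)→(0, 4): d=(-2,-10) inclusive
    (7,0)@(15, 1): e=[0,-52,156] → .  [on edge]
    (2,1)@(5, 3): e=[0,52,52] → X  [on edge]
    (3,1)@(7, 3): e=[4,28,72] → X
    (4,1)@(9, 3): e=[8,4,92] → X
    (5,1)@(11, 3): e=[12,-20,112] → .
    (0,2)@(1, 5): e=[12,84,8] → X
    (1,2)@(3, 5): e=[16,60,28] → X
    (4,2)@(9, 5): e=[28,-12,88] → .
    (0,3)@(1, 7): e=[32,68,4] → X
    (3,3)@(7, 7): e=[44,-4,64] → .
    (0,4)@(1, 9): e=[52,52,0] → X  [on edge]
    (3,4)@(7, 9): e=[64,-20,60] → .
  covered (14 px):
    . . . . . . . . . .
    . . X X X . . . . .
    X X X X . . . . . .
    X X X . . . . . . .
    X X X . . . . . . .
    . X . . . . . . . .
    . . . . . . . . . .
    . . . . . . . . . .
    . . . . . . . . . .
T3:
  2·area = 24  (B↔C swapped to make it positive)
  edge (0, 0)→(4, 0): d=(4,0) inclusive
  edge (4, 0)→(10, 6): d=(6,6) inclusive
  edge (10, 6)→(0, 0): d=(-10,-6) inclusive
    (1,0)@(3, 1): e=[4,12,8] → X
    (2,0)@(5, 1): e=[4,0,20] → X  [on edge]
    (3,0)@(7, 1): e=[4,-12,32] → .
    (1,1)@(3, 3): e=[12,24,-12] → .
    (2,1)@(5, 3): e=[12,12,0] → X  [on edge]
    (3,1)@(7, 3): e=[12,0,12] → X  [on edge]
    (4,1)@(9, 3): e=[12,-12,24] → .
    (2,2)@(5, 5): e=[20,24,-20] → .
    (3,2)@(7, 5): e=[20,12,-8] → .
    (4,2)@(9, 5): e=[20,0,4] → X  [on edge]
    (5,2)@(11, 5): e=[20,-12,16] → .
    (4,3)@(9, 7): e=[28,12,-16] → .
    (5,3)@(11, 7): e=[28,0,-4] → .  [on edge]
    (6,4)@(13, 9): e=[36,0,-12] → .  [on edge]
    (7,4)@(15, 9): e=[36,-12,0] → .  [on edge]
    (7,5)@(15, 11): e=[44,0,-20] → .  [on edge]
    (8,6)@(17, 13): e=[52,0,-28] → .  [on edge]
    (9,7)@(19, 15): e=[60,0,-36] → .  [on edge]
  covered (5 px):
    . X X . . . . . . .
    . . X X . . . . . .
    . . . . X . . . . .
    . . . . . . . . . .
    . . . . . . . . . .
    . . . . . . . . . .
    . . . . . . . . . .
    . . . . . . . . . .
    . . . . . . . . . .

Answer: 31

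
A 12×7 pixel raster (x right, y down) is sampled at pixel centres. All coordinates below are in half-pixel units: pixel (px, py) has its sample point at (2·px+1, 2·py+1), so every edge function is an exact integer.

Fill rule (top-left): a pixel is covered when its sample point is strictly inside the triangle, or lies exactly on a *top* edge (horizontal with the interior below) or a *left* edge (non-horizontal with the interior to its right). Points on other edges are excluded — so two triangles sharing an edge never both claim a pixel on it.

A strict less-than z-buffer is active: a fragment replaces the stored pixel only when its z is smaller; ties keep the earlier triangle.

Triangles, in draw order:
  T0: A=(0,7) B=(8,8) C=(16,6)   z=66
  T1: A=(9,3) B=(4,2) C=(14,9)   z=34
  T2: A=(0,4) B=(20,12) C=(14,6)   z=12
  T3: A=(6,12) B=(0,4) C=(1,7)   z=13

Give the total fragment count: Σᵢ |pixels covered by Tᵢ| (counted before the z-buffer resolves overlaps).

T0:
  2·area = 24  (B↔C swapped to make it positive)
  edge (0, 7)→(16, 6): d=(16,-1) top-left  bias=+0
  edge (16, 6)→(8, 8): d=(-8,2) right/bottom  bias=-1
  edge (8, 8)→(0, 7): d=(-8,-1) top-left  bias=+0
    (0,3)@(1, 7): e=[1,22,1] → X
    (1,3)@(3, 7): e=[3,18,3] → X
    (2,3)@(5, 7): e=[5,14,5] → X
    (3,3)@(7, 7): e=[7,10,7] → X
    (4,3)@(9, 7): e=[9,6,9] → X
    (5,3)@(11, 7): e=[11,2,11] → X
    (6,3)@(13, 7): e=[13,-2,13] → .
    (0,4)@(1, 9): e=[33,6,-15] → .
    (1,4)@(3, 9): e=[35,2,-13] → .
    (2,4)@(5, 9): e=[37,-2,-11] → .
    (3,4)@(7, 9): e=[39,-6,-9] → .
    (4,4)@(9, 9): e=[41,-10,-7] → .
  covered (6 px):
    . . . . . . . . . . . .
    . . . . . . . . . . . .
    . . . . . . . . . . . .
    X X X X X X . . . . . .
    . . . . . . . . . . . .
    . . . . . . . . . . . .
    . . . . . . . . . . . .
T1:
  2·area = 25  (B↔C swapped to make it positive)
  edge (9, 3)→(14, 9): d=(5,6) right/bottom  bias=-1
  edge (14, 9)→(4, 2): d=(-10,-7) top-left  bias=+0
  edge (4, 2)→(9, 3): d=(5,1) right/bottom  bias=-1
    (3,1)@(7, 3): e=[12,11,2] → X
    (4,1)@(9, 3): e=[0,25,0] → .  [on edge]
    (3,2)@(7, 5): e=[22,-9,12] → .
    (4,2)@(9, 5): e=[10,5,10] → X
    (5,2)@(11, 5): e=[-2,19,8] → .
    (9,2)@(19, 5): e=[-50,75,0] → .  [on edge]
    (4,3)@(9, 7): e=[20,-15,20] → .
  covered (2 px):
    . . . . . . . . . . . .
    . . . X . . . . . . . .
    . . . . X . . . . . . .
    . . . . . . . . . . . .
    . . . . . . . . . . . .
    . . . . . . . . . . . .
    . . . . . . . . . . . .
T2:
  2·area = 72  (B↔C swapped to make it positive)
  edge (0, 4)→(14, 6): d=(14,2) right/bottom  bias=-1
  edge (14, 6)→(20, 12): d=(6,6) right/bottom  bias=-1
  edge (20, 12)→(0, 4): d=(-20,-8) top-left  bias=+0
    (4,0)@(9, 1): e=[-60,0,132] → .  [on edge]
    (5,1)@(11, 3): e=[-36,0,108] → .  [on edge]
    (1,2)@(3, 5): e=[8,60,4] → X
    (2,2)@(5, 5): e=[4,48,20] → X
    (3,2)@(7, 5): e=[0,36,36] → .  [on edge]
    (6,2)@(13, 5): e=[-12,0,84] → .  [on edge]
    (1,3)@(3, 7): e=[36,72,-36] → .
    (2,3)@(5, 7): e=[32,60,-20] → .
    (4,3)@(9, 7): e=[24,36,12] → X
    (5,3)@(11, 7): e=[20,24,28] → X
    (6,3)@(13, 7): e=[16,12,44] → X
    (7,3)@(15, 7): e=[12,0,60] → .  [on edge]
    (10,3)@(21, 7): e=[0,-36,108] → .  [on edge]
    (8,4)@(17, 9): e=[36,0,36] → .  [on edge]
    (9,5)@(19, 11): e=[60,0,12] → .  [on edge]
    (10,6)@(21, 13): e=[84,0,-12] → .  [on edge]
  covered (7 px):
    . . . . . . . . . . . .
    . . . . . . . . . . . .
    . X X . . . . . . . . .
    . . . . X X X . . . . .
    . . . . . . X X . . . .
    . . . . . . . . . . . .
    . . . . . . . . . . . .
T3:
  2·area = 10  (B↔C swapped to make it positive)
  edge (6, 12)→(1, 7): d=(-5,-5) top-left  bias=+0
  edge (1, 7)→(0, 4): d=(-1,-3) top-left  bias=+0
  edge (0, 4)→(6, 12): d=(6,8) right/bottom  bias=-1
    (0,3)@(1, 7): e=[0,0,10] → X  [on edge]
    (1,3)@(3, 7): e=[10,6,-6] → .
    (0,4)@(1, 9): e=[-10,-2,22] → .
    (1,4)@(3, 9): e=[0,4,6] → X  [on edge]
    (2,4)@(5, 9): e=[10,10,-10] → .
    (1,5)@(3, 11): e=[-10,2,18] → .
    (2,5)@(5, 11): e=[0,8,2] → X  [on edge]
    (3,5)@(7, 11): e=[10,14,-14] → .
    (1,6)@(3, 13): e=[-20,0,30] → .  [on edge]
    (2,6)@(5, 13): e=[-10,6,14] → .
    (3,6)@(7, 13): e=[0,12,-2] → .  [on edge]
  covered (3 px):
    . . . . . . . . . . . .
    . . . . . . . . . . . .
    . . . . . . . . . . . .
    X . . . . . . . . . . .
    . X . . . . . . . . . .
    . . X . . . . . . . . .
    . . . . . . . . . . . .

Answer: 18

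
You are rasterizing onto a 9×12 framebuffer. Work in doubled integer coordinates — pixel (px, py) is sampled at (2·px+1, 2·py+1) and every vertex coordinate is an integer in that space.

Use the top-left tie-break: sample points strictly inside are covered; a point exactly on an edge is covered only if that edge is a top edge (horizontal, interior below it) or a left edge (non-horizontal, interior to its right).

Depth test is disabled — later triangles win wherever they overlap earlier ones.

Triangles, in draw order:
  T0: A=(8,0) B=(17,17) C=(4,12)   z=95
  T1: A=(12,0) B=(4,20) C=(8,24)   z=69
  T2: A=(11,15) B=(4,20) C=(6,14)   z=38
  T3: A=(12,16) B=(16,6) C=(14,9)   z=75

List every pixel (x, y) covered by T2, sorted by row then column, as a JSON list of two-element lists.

T0:
  2·area = 176
  edge (8, 0)→(17, 17): d=(9,17) right/bottom  bias=-1
  edge (17, 17)→(4, 12): d=(-13,-5) top-left  bias=+0
  edge (4, 12)→(8, 0): d=(4,-12) top-left  bias=+0
    (3,1)@(7, 3): e=[44,132,0] → █  [on edge]
    (4,1)@(9, 3): e=[10,142,24] → █
    (5,1)@(11, 3): e=[-24,152,48] → ·
    (3,2)@(7, 5): e=[62,106,8] → █
    (5,2)@(11, 5): e=[-6,126,56] → ·
    (3,3)@(7, 7): e=[80,80,16] → █
    (5,3)@(11, 7): e=[12,100,64] → █
    (6,3)@(13, 7): e=[-22,110,88] → ·
    (2,4)@(5, 9): e=[132,44,0] → █  [on edge]
    (6,4)@(13, 9): e=[-4,84,96] → ·
    (2,5)@(5, 11): e=[150,18,8] → █
    (6,5)@(13, 11): e=[14,58,104] → █
    (1,7)@(3, 15): e=[220,-44,0] → ·  [on edge]
    (8,8)@(17, 17): e=[0,0,176] → ·  [on edge]
    (0,10)@(1, 21): e=[308,-132,0] → ·  [on edge]
  covered (22 px):
    · · · · · · · · ·
    · · · █ █ · · · ·
    · · · █ █ · · · ·
    · · · █ █ █ · · ·
    · · █ █ █ █ · · ·
    · · █ █ █ █ █ · ·
    · · · █ █ █ █ · ·
    · · · · · · █ █ ·
    · · · · · · · · ·
    · · · · · · · · ·
    · · · · · · · · ·
    · · · · · · · · ·
T1:
  2·area = 112  (B↔C swapped to make it positive)
  edge (12, 0)→(8, 24): d=(-4,24) right/bottom  bias=-1
  edge (8, 24)→(4, 20): d=(-4,-4) top-left  bias=+0
  edge (4, 20)→(12, 0): d=(8,-20) top-left  bias=+0
    (5,1)@(11, 3): e=[12,96,4] → █
    (6,1)@(13, 3): e=[-36,104,44] → ·
    (5,2)@(11, 5): e=[4,88,20] → █
    (6,2)@(13, 5): e=[-44,96,60] → ·
    (5,3)@(11, 7): e=[-4,80,36] → ·
    (4,4)@(9, 9): e=[36,64,12] → █
    (5,4)@(11, 9): e=[-12,72,52] → ·
    (4,5)@(9, 11): e=[28,56,28] → █
    (5,5)@(11, 11): e=[-20,64,68] → ·
    (3,6)@(7, 13): e=[68,40,4] → █
    (5,6)@(11, 13): e=[-28,56,84] → ·
    (3,7)@(7, 15): e=[60,32,20] → █
    (0,8)@(1, 17): e=[196,0,-84] → ·  [on edge]
    (1,9)@(3, 19): e=[140,0,-28] → ·  [on edge]
    (2,10)@(5, 21): e=[84,0,28] → █  [on edge]
    (3,11)@(7, 23): e=[28,0,84] → █  [on edge]
  covered (15 px):
    · · · · · · · · ·
    · · · · · █ · · ·
    · · · · · █ · · ·
    · · · · · · · · ·
    · · · · █ · · · ·
    · · · · █ · · · ·
    · · · █ █ · · · ·
    · · · █ █ · · · ·
    · · · █ █ · · · ·
    · · █ █ · · · · ·
    · · █ █ · · · · ·
    · · · █ · · · · ·
T2:
  2·area = 32
  edge (11, 15)→(4, 20): d=(-7,5) right/bottom  bias=-1
  edge (4, 20)→(6, 14): d=(2,-6) top-left  bias=+0
  edge (6, 14)→(11, 15): d=(5,1) right/bottom  bias=-1
    (4,2)@(9, 5): e=[80,0,-48] → ·  [on edge]
    (3,5)@(7, 11): e=[48,0,-16] → ·  [on edge]
    (0,6)@(1, 13): e=[64,-32,0] → ·  [on edge]
    (3,7)@(7, 15): e=[20,8,4] → █
    (4,7)@(9, 15): e=[10,20,2] → █
    (5,7)@(11, 15): e=[0,32,0] → ·  [on edge]
    (2,8)@(5, 17): e=[16,0,16] → █  [on edge]
    (4,8)@(9, 17): e=[-4,24,12] → ·
    (2,9)@(5, 19): e=[2,4,26] → █
    (3,9)@(7, 19): e=[-8,16,24] → ·
    (2,10)@(5, 21): e=[-12,8,36] → ·
    (1,11)@(3, 23): e=[-16,0,48] → ·  [on edge]
  covered (5 px):
    · · · · · · · · ·
    · · · · · · · · ·
    · · · · · · · · ·
    · · · · · · · · ·
    · · · · · · · · ·
    · · · · · · · · ·
    · · · · · · · · ·
    · · · █ █ · · · ·
    · · █ █ · · · · ·
    · · █ · · · · · ·
    · · · · · · · · ·
    · · · · · · · · ·
T3:
  2·area = 8  (B↔C swapped to make it positive)
  edge (12, 16)→(14, 9): d=(2,-7) top-left  bias=+0
  edge (14, 9)→(16, 6): d=(2,-3) top-left  bias=+0
  edge (16, 6)→(12, 16): d=(-4,10) right/bottom  bias=-1
    (6,6)@(13, 13): e=[1,5,2] → █
    (7,6)@(15, 13): e=[15,11,-18] → ·
    (6,7)@(13, 15): e=[5,9,-6] → ·
  covered (1 px):
    · · · · · · · · ·
    · · · · · · · · ·
    · · · · · · · · ·
    · · · · · · · · ·
    · · · · · · · · ·
    · · · · · · · · ·
    · · · · · · █ · ·
    · · · · · · · · ·
    · · · · · · · · ·
    · · · · · · · · ·
    · · · · · · · · ·
    · · · · · · · · ·

Answer: [[3,7],[4,7],[2,8],[3,8],[2,9]]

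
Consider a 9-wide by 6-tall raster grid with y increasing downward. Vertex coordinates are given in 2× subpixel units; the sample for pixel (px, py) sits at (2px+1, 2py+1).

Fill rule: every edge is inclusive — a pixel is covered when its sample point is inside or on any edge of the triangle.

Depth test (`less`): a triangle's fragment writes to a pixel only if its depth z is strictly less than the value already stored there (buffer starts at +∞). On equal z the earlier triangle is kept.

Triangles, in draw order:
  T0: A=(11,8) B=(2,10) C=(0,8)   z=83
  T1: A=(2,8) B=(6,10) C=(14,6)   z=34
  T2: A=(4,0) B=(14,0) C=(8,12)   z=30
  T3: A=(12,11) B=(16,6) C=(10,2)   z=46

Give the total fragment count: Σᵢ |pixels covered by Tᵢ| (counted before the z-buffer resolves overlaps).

T0:
  2·area = 22
  edge (11, 8)→(2, 10): d=(-9,2) inclusive
  edge (2, 10)→(0, 8): d=(-2,-2) inclusive
  edge (0, 8)→(11, 8): d=(11,0) inclusive
    (0,4)@(1, 9): e=[11,0,11] → X  [on edge]
    (1,4)@(3, 9): e=[7,4,11] → X
    (2,4)@(5, 9): e=[3,8,11] → X
    (3,4)@(7, 9): e=[-1,12,11] → .
    (0,5)@(1, 11): e=[-7,-4,33] → .
    (1,5)@(3, 11): e=[-11,0,33] → .  [on edge]
    (2,5)@(5, 11): e=[-15,4,33] → .
  covered (3 px):
    . . . . . . . . .
    . . . . . . . . .
    . . . . . . . . .
    . . . . . . . . .
    X X X . . . . . .
    . . . . . . . . .
T1:
  2·area = 32  (B↔C swapped to make it positive)
  edge (2, 8)→(14, 6): d=(12,-2) inclusive
  edge (14, 6)→(6, 10): d=(-8,4) inclusive
  edge (6, 10)→(2, 8): d=(-4,-2) inclusive
    (4,3)@(9, 7): e=[2,12,18] → X
    (5,3)@(11, 7): e=[6,4,22] → X
    (6,3)@(13, 7): e=[10,-4,26] → .
    (2,4)@(5, 9): e=[18,12,2] → X
    (3,4)@(7, 9): e=[22,4,6] → X
    (4,4)@(9, 9): e=[26,-4,10] → .
    (5,4)@(11, 9): e=[30,-12,14] → .
    (2,5)@(5, 11): e=[42,-4,-6] → .
    (3,5)@(7, 11): e=[46,-12,-2] → .
  covered (4 px):
    . . . . . . . . .
    . . . . . . . . .
    . . . . . . . . .
    . . . . X X . . .
    . . X X . . . . .
    . . . . . . . . .
T2:
  2·area = 120
  edge (4, 0)→(14, 0): d=(10,0) inclusive
  edge (14, 0)→(8, 12): d=(-6,12) inclusive
  edge (8, 12)→(4, 0): d=(-4,-12) inclusive
    (2,0)@(5, 1): e=[10,102,8] → X
    (3,0)@(7, 1): e=[10,78,32] → X
    (4,0)@(9, 1): e=[10,54,56] → X
    (5,0)@(11, 1): e=[10,30,80] → X
    (6,0)@(13, 1): e=[10,6,104] → X
    (7,0)@(15, 1): e=[10,-18,128] → .
    (2,1)@(5, 3): e=[30,90,0] → X  [on edge]
    (6,1)@(13, 3): e=[30,-6,96] → .
    (2,2)@(5, 5): e=[50,78,-8] → .
    (3,2)@(7, 5): e=[50,54,16] → X
    (6,2)@(13, 5): e=[50,-18,88] → .
    (3,3)@(7, 7): e=[70,42,8] → X
    (3,4)@(7, 9): e=[90,30,0] → X  [on edge]
  covered (16 px):
    . . X X X X X . .
    . . X X X X . . .
    . . . X X X . . .
    . . . X X . . . .
    . . . X X . . . .
    . . . . . . . . .
T3:
  2·area = 46  (B↔C swapped to make it positive)
  edge (12, 11)→(10, 2): d=(-2,-9) inclusive
  edge (10, 2)→(16, 6): d=(6,4) inclusive
  edge (16, 6)→(12, 11): d=(-4,5) inclusive
    (5,1)@(11, 3): e=[7,2,37] → X
    (6,1)@(13, 3): e=[25,-6,27] → .
    (5,2)@(11, 5): e=[3,14,29] → X
    (6,2)@(13, 5): e=[21,6,19] → X
    (7,2)@(15, 5): e=[39,-2,9] → .
    (5,3)@(11, 7): e=[-1,26,21] → .
    (6,3)@(13, 7): e=[17,18,11] → X
    (7,3)@(15, 7): e=[35,10,1] → X
    (8,3)@(17, 7): e=[53,2,-9] → .
    (6,4)@(13, 9): e=[13,30,3] → X
    (7,4)@(15, 9): e=[31,22,-7] → .
    (6,5)@(13, 11): e=[9,42,-5] → .
  covered (6 px):
    . . . . . . . . .
    . . . . . X . . .
    . . . . . X X . .
    . . . . . . X X .
    . . . . . . X . .
    . . . . . . . . .

Result: 29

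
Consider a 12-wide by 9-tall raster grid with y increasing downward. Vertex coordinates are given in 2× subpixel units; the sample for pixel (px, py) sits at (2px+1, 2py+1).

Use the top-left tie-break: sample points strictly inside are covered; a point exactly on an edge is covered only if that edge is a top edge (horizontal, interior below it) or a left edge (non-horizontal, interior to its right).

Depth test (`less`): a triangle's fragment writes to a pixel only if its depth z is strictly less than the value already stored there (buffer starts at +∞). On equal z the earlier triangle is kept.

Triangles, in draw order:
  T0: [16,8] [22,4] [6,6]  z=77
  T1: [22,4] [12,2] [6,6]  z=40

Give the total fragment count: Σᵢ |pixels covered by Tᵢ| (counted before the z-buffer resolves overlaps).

T0:
  2·area = 52  (B↔C swapped to make it positive)
  edge (16, 8)→(6, 6): d=(-10,-2) top-left  bias=+0
  edge (6, 6)→(22, 4): d=(16,-2) top-left  bias=+0
  edge (22, 4)→(16, 8): d=(-6,4) right/bottom  bias=-1
    (0,2)@(1, 5): e=[0,-26,78] → .  [on edge]
    (7,2)@(15, 5): e=[28,2,22] → X
    (8,2)@(17, 5): e=[32,6,14] → X
    (9,2)@(19, 5): e=[36,10,6] → X
    (10,2)@(21, 5): e=[40,14,-2] → .
    (5,3)@(11, 7): e=[0,26,26] → X  [on edge]
    (6,3)@(13, 7): e=[4,30,18] → X
    (9,3)@(19, 7): e=[16,42,-6] → .
    (5,4)@(11, 9): e=[-20,58,14] → .
    (6,4)@(13, 9): e=[-16,62,6] → .
    (7,4)@(15, 9): e=[-12,66,-2] → .
    (8,4)@(17, 9): e=[-8,70,-10] → .
    (10,4)@(21, 9): e=[0,78,-26] → .  [on edge]
  covered (7 px):
    . . . . . . . . . . . .
    . . . . . . . . . . . .
    . . . . . . . X X X . .
    . . . . . X X X X . . .
    . . . . . . . . . . . .
    . . . . . . . . . . . .
    . . . . . . . . . . . .
    . . . . . . . . . . . .
    . . . . . . . . . . . .
T1:
  2·area = 52  (B↔C swapped to make it positive)
  edge (22, 4)→(6, 6): d=(-16,2) right/bottom  bias=-1
  edge (6, 6)→(12, 2): d=(6,-4) top-left  bias=+0
  edge (12, 2)→(22, 4): d=(10,2) right/bottom  bias=-1
    (3,0)@(7, 1): e=[78,-26,0] → .  [on edge]
    (5,1)@(11, 3): e=[38,2,12] → X
    (6,1)@(13, 3): e=[34,10,8] → X
    (7,1)@(15, 3): e=[30,18,4] → X
    (8,1)@(17, 3): e=[26,26,0] → .  [on edge]
    (4,2)@(9, 5): e=[10,6,36] → X
    (7,2)@(15, 5): e=[-2,30,24] → .
    (4,3)@(9, 7): e=[-22,18,56] → .
    (5,3)@(11, 7): e=[-26,26,52] → .
    (6,3)@(13, 7): e=[-30,34,48] → .
  covered (6 px):
    . . . . . . . . . . . .
    . . . . . X X X . . . .
    . . . . X X X . . . . .
    . . . . . . . . . . . .
    . . . . . . . . . . . .
    . . . . . . . . . . . .
    . . . . . . . . . . . .
    . . . . . . . . . . . .
    . . . . . . . . . . . .

Answer: 13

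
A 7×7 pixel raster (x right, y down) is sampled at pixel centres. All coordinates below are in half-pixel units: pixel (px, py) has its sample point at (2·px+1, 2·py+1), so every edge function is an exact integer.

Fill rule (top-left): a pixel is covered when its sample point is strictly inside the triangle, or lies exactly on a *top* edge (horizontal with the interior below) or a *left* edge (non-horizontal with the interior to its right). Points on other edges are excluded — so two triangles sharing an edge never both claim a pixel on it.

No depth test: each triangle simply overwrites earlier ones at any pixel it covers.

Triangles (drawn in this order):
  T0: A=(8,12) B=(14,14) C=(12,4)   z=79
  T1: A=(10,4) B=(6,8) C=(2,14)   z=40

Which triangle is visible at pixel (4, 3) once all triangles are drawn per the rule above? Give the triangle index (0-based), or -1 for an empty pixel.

T0:
  2·area = 56  (B↔C swapped to make it positive)
  edge (8, 12)→(12, 4): d=(4,-8) top-left  bias=+0
  edge (12, 4)→(14, 14): d=(2,10) right/bottom  bias=-1
  edge (14, 14)→(8, 12): d=(-6,-2) top-left  bias=+0
    (5,3)@(11, 7): e=[4,16,36] → X
    (6,3)@(13, 7): e=[20,-4,40] → .
    (5,4)@(11, 9): e=[12,20,24] → X
    (6,4)@(13, 9): e=[28,0,28] → .  [on edge]
    (2,5)@(5, 11): e=[-28,84,0] → .  [on edge]
    (4,5)@(9, 11): e=[4,44,8] → X
    (6,5)@(13, 11): e=[36,4,16] → X
    (4,6)@(9, 13): e=[12,48,-4] → .
    (5,6)@(11, 13): e=[28,28,0] → X  [on edge]
  covered (7 px):
    . . . . . . .
    . . . . . . .
    . . . . . . .
    . . . . . X .
    . . . . . X .
    . . . . X X X
    . . . . . X X
T1:
  2·area = 8  (B↔C swapped to make it positive)
  edge (10, 4)→(2, 14): d=(-8,10) right/bottom  bias=-1
  edge (2, 14)→(6, 8): d=(4,-6) top-left  bias=+0
  edge (6, 8)→(10, 4): d=(4,-4) top-left  bias=+0
    (6,0)@(13, 1): e=[-6,14,0] → .  [on edge]
    (5,1)@(11, 3): e=[-2,10,0] → .  [on edge]
    (4,2)@(9, 5): e=[2,6,0] → X  [on edge]
    (5,2)@(11, 5): e=[-18,18,8] → .
    (3,3)@(7, 7): e=[6,2,0] → X  [on edge]
    (4,3)@(9, 7): e=[-14,14,8] → .
    (2,4)@(5, 9): e=[10,-2,0] → .  [on edge]
    (3,4)@(7, 9): e=[-10,10,8] → .
    (1,5)@(3, 11): e=[14,-6,0] → .  [on edge]
    (0,6)@(1, 13): e=[18,-10,0] → .  [on edge]
  covered (2 px):
    . . . . . . .
    . . . . . . .
    . . . . X . .
    . . . X . . .
    . . . . . . .
    . . . . . . .
    . . . . . . .

Z-buffer (winner per pixel, '.' = empty):
  . . . . . . .
  . . . . . . .
  . . . . 1 . .
  . . . 1 . 0 .
  . . . . . 0 .
  . . . . 0 0 0
  . . . . . 0 0

Result: -1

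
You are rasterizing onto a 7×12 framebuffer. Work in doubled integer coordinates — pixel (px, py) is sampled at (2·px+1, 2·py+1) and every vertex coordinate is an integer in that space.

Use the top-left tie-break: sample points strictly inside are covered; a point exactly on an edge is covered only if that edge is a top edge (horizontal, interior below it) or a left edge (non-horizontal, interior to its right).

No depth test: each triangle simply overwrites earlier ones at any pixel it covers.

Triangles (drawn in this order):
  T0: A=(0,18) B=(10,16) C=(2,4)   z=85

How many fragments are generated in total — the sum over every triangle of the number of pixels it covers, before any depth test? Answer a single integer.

T0:
  2·area = 136  (B↔C swapped to make it positive)
  edge (0, 18)→(2, 4): d=(2,-14) top-left  bias=+0
  edge (2, 4)→(10, 16): d=(8,12) right/bottom  bias=-1
  edge (10, 16)→(0, 18): d=(-10,2) right/bottom  bias=-1
    (1,3)@(3, 7): e=[20,12,104] → #
    (2,3)@(5, 7): e=[48,-12,100] → ·
    (1,4)@(3, 9): e=[24,28,84] → #
    (2,4)@(5, 9): e=[52,4,80] → #
    (3,4)@(7, 9): e=[80,-20,76] → ·
    (0,5)@(1, 11): e=[0,68,68] → #  [on edge]
    (3,5)@(7, 11): e=[84,-4,56] → ·
    (0,6)@(1, 13): e=[4,84,48] → #
    (3,6)@(7, 13): e=[88,12,36] → #
    (4,6)@(9, 13): e=[116,-12,32] → ·
    (0,7)@(1, 15): e=[8,100,28] → #
    (4,7)@(9, 15): e=[120,4,12] → #
    (2,8)@(5, 17): e=[68,68,0] → ·  [on edge]
  covered (17 px):
    · · · · · · ·
    · · · · · · ·
    · · · · · · ·
    · # · · · · ·
    · # # · · · ·
    # # # · · · ·
    # # # # · · ·
    # # # # # · ·
    # # · · · · ·
    · · · · · · ·
    · · · · · · ·
    · · · · · · ·

Final: 17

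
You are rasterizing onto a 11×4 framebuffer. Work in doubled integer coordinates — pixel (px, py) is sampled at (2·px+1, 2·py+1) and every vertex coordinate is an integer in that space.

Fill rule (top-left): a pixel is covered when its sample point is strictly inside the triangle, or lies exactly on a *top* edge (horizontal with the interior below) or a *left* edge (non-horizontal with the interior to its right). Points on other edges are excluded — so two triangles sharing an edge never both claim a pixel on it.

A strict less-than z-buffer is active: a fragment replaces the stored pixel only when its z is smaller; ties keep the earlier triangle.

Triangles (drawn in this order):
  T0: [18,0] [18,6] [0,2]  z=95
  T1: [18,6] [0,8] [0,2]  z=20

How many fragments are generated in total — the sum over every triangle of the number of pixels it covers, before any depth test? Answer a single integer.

T0:
  2·area = 108
  edge (18, 0)→(18, 6): d=(0,6) right/bottom  bias=-1
  edge (18, 6)→(0, 2): d=(-18,-4) top-left  bias=+0
  edge (0, 2)→(18, 0): d=(18,-2) top-left  bias=+0
    (4,0)@(9, 1): e=[54,54,0] → #  [on edge]
    (5,0)@(11, 1): e=[42,62,4] → #
    (6,0)@(13, 1): e=[30,70,8] → #
    (7,0)@(15, 1): e=[18,78,12] → #
    (8,0)@(17, 1): e=[6,86,16] → #
    (9,0)@(19, 1): e=[-6,94,20] → ·
    (2,1)@(5, 3): e=[78,2,28] → #
    (3,1)@(7, 3): e=[66,10,32] → #
    (9,1)@(19, 3): e=[-6,58,56] → ·
    (2,2)@(5, 5): e=[78,-34,64] → ·
    (3,2)@(7, 5): e=[66,-26,68] → ·
    (4,2)@(9, 5): e=[54,-18,72] → ·
  covered (14 px):
    · · · · # # # # # · ·
    · · # # # # # # # · ·
    · · · · · · · # # · ·
    · · · · · · · · · · ·
T1:
  2·area = 108
  edge (18, 6)→(0, 8): d=(-18,2) right/bottom  bias=-1
  edge (0, 8)→(0, 2): d=(0,-6) top-left  bias=+0
  edge (0, 2)→(18, 6): d=(18,4) right/bottom  bias=-1
    (0,1)@(1, 3): e=[88,6,14] → #
    (1,1)@(3, 3): e=[84,18,6] → #
    (2,1)@(5, 3): e=[80,30,-2] → ·
    (0,2)@(1, 5): e=[52,6,50] → #
    (2,2)@(5, 5): e=[44,30,34] → #
    (3,2)@(7, 5): e=[40,42,26] → #
    (4,2)@(9, 5): e=[36,54,18] → #
    (5,2)@(11, 5): e=[32,66,10] → #
    (6,2)@(13, 5): e=[28,78,2] → #
    (7,2)@(15, 5): e=[24,90,-6] → ·
    (0,3)@(1, 7): e=[16,6,86] → #
    (4,3)@(9, 7): e=[0,54,54] → ·  [on edge]
  covered (13 px):
    · · · · · · · · · · ·
    # # · · · · · · · · ·
    # # # # # # # · · · ·
    # # # # · · · · · · ·

Final: 27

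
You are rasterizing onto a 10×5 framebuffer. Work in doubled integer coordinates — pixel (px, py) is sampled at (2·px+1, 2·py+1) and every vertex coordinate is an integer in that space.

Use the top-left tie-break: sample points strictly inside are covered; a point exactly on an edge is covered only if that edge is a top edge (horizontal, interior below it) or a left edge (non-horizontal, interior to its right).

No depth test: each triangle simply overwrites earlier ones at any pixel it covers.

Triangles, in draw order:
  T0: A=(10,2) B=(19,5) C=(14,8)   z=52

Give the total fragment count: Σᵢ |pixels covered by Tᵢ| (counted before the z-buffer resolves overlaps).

T0:
  2·area = 42
  edge (10, 2)→(19, 5): d=(9,3) right/bottom  bias=-1
  edge (19, 5)→(14, 8): d=(-5,3) right/bottom  bias=-1
  edge (14, 8)→(10, 2): d=(-4,-6) top-left  bias=+0
    (3,0)@(7, 1): e=[0,56,-14] → .  [on edge]
    (5,1)@(11, 3): e=[6,34,2] → X
    (6,1)@(13, 3): e=[0,28,14] → .  [on edge]
    (5,2)@(11, 5): e=[24,24,-6] → .
    (6,2)@(13, 5): e=[18,18,6] → X
    (7,2)@(15, 5): e=[12,12,18] → X
    (8,2)@(17, 5): e=[6,6,30] → X
    (9,2)@(19, 5): e=[0,0,42] → .  [on edge]
    (6,3)@(13, 7): e=[36,8,-2] → .
    (7,3)@(15, 7): e=[30,2,10] → X
    (8,3)@(17, 7): e=[24,-4,22] → .
    (7,4)@(15, 9): e=[48,-8,2] → .
  covered (5 px):
    . . . . . . . . . .
    . . . . . X . . . .
    . . . . . . X X X .
    . . . . . . . X . .
    . . . . . . . . . .

Answer: 5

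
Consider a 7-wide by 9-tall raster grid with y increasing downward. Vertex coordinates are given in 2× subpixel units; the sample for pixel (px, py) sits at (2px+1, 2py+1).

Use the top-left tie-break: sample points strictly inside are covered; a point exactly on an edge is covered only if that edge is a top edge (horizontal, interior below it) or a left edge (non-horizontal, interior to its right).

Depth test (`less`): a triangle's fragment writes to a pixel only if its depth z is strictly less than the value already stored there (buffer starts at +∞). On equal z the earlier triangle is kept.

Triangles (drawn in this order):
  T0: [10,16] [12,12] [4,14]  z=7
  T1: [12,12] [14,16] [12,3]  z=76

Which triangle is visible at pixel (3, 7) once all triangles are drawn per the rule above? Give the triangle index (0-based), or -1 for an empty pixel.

T0:
  2·area = 28  (B↔C swapped to make it positive)
  edge (10, 16)→(4, 14): d=(-6,-2) top-left  bias=+0
  edge (4, 14)→(12, 12): d=(8,-2) top-left  bias=+0
  edge (12, 12)→(10, 16): d=(-2,4) right/bottom  bias=-1
    (0,6)@(1, 13): e=[0,-14,42] → ·  [on edge]
    (4,6)@(9, 13): e=[16,2,10] → █
    (5,6)@(11, 13): e=[20,6,2] → █
    (6,6)@(13, 13): e=[24,10,-6] → ·
    (3,7)@(7, 15): e=[0,14,14] → █  [on edge]
    (5,7)@(11, 15): e=[8,22,-2] → ·
    (3,8)@(7, 17): e=[-12,30,10] → ·
    (4,8)@(9, 17): e=[-8,34,2] → ·
    (6,8)@(13, 17): e=[0,42,-14] → ·  [on edge]
  covered (4 px):
    · · · · · · ·
    · · · · · · ·
    · · · · · · ·
    · · · · · · ·
    · · · · · · ·
    · · · · · · ·
    · · · · █ █ ·
    · · · █ █ · ·
    · · · · · · ·
T1:
  2·area = 18  (B↔C swapped to make it positive)
  edge (12, 12)→(12, 3): d=(0,-9) top-left  bias=+0
  edge (12, 3)→(14, 16): d=(2,13) right/bottom  bias=-1
  edge (14, 16)→(12, 12): d=(-2,-4) top-left  bias=+0
    (6,5)@(13, 11): e=[9,3,6] → █
    (6,6)@(13, 13): e=[9,7,2] → █
    (6,7)@(13, 15): e=[9,11,-2] → ·
  covered (2 px):
    · · · · · · ·
    · · · · · · ·
    · · · · · · ·
    · · · · · · ·
    · · · · · · ·
    · · · · · · █
    · · · · · · █
    · · · · · · ·
    · · · · · · ·

Z-buffer (winner per pixel, '.' = empty):
  . . . . . . .
  . . . . . . .
  . . . . . . .
  . . . . . . .
  . . . . . . .
  . . . . . . 1
  . . . . 0 0 1
  . . . 0 0 . .
  . . . . . . .

Answer: 0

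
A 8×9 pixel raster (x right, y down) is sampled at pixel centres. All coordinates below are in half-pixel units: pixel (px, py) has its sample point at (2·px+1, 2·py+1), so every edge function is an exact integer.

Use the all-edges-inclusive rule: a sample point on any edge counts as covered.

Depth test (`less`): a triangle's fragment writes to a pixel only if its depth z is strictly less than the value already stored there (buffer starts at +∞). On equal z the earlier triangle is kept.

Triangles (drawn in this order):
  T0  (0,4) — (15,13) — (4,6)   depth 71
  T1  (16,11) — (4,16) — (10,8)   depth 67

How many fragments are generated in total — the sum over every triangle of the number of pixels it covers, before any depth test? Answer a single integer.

T0:
  2·area = 6  (B↔C swapped to make it positive)
  edge (0, 4)→(4, 6): d=(4,2) inclusive
  edge (4, 6)→(15, 13): d=(11,7) inclusive
  edge (15, 13)→(0, 4): d=(-15,-9) inclusive
    (2,3)@(5, 7): e=[2,4,0] → █  [on edge]
    (3,3)@(7, 7): e=[-2,-10,18] → ·
    (2,4)@(5, 9): e=[10,26,-30] → ·
    (7,6)@(15, 13): e=[6,0,0] → █  [on edge]
    (7,7)@(15, 15): e=[14,22,-30] → ·
  covered (2 px):
    · · · · · · · ·
    · · · · · · · ·
    · · · · · · · ·
    · · █ · · · · ·
    · · · · · · · ·
    · · · · · · · ·
    · · · · · · · █
    · · · · · · · ·
    · · · · · · · ·
T1:
  2·area = 66
  edge (16, 11)→(4, 16): d=(-12,5) inclusive
  edge (4, 16)→(10, 8): d=(6,-8) inclusive
  edge (10, 8)→(16, 11): d=(6,3) inclusive
    (5,4)@(11, 9): e=[49,14,3] → █
    (6,4)@(13, 9): e=[39,30,-3] → ·
    (4,5)@(9, 11): e=[35,10,21] → █
    (6,5)@(13, 11): e=[15,42,9] → █
    (7,5)@(15, 11): e=[5,58,3] → █
    (3,6)@(7, 13): e=[21,6,39] → █
    (6,6)@(13, 13): e=[-9,54,21] → ·
    (7,6)@(15, 13): e=[-19,70,15] → ·
    (2,7)@(5, 15): e=[7,2,57] → █
    (3,7)@(7, 15): e=[-3,18,51] → ·
    (4,7)@(9, 15): e=[-13,34,45] → ·
    (5,7)@(11, 15): e=[-23,50,39] → ·
  covered (9 px):
    · · · · · · · ·
    · · · · · · · ·
    · · · · · · · ·
    · · · · · · · ·
    · · · · · █ · ·
    · · · · █ █ █ █
    · · · █ █ █ · ·
    · · █ · · · · ·
    · · · · · · · ·

Final: 11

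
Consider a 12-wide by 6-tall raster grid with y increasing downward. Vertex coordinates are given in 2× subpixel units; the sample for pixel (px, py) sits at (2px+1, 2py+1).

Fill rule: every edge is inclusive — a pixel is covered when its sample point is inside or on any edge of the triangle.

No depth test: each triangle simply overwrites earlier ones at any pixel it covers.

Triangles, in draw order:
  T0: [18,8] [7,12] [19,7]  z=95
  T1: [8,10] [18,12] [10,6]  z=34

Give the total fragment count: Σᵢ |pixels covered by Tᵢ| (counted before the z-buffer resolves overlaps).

T0:
  2·area = 7
  edge (18, 8)→(7, 12): d=(-11,4) inclusive
  edge (7, 12)→(19, 7): d=(12,-5) inclusive
  edge (19, 7)→(18, 8): d=(-1,1) inclusive
    (11,1)@(23, 3): e=[35,-28,0] → .  [on edge]
    (10,2)@(21, 5): e=[21,-14,0] → .  [on edge]
    (9,3)@(19, 7): e=[7,0,0] → X  [on edge]
    (10,3)@(21, 7): e=[-1,10,-2] → .
    (7,4)@(15, 9): e=[1,4,2] → X
    (8,4)@(17, 9): e=[-7,14,0] → .  [on edge]
    (9,4)@(19, 9): e=[-15,24,-2] → .
    (7,5)@(15, 11): e=[-21,28,0] → .  [on edge]
  covered (2 px):
    . . . . . . . . . . . .
    . . . . . . . . . . . .
    . . . . . . . . . . . .
    . . . . . . . . . X . .
    . . . . . . . X . . . .
    . . . . . . . . . . . .
T1:
  2·area = 44  (B↔C swapped to make it positive)
  edge (8, 10)→(10, 6): d=(2,-4) inclusive
  edge (10, 6)→(18, 12): d=(8,6) inclusive
  edge (18, 12)→(8, 10): d=(-10,-2) inclusive
    (5,3)@(11, 7): e=[6,2,36] → X
    (6,3)@(13, 7): e=[14,-10,40] → .
    (1,4)@(3, 9): e=[-22,66,0] → .  [on edge]
    (4,4)@(9, 9): e=[2,30,12] → X
    (6,4)@(13, 9): e=[18,6,20] → X
    (7,4)@(15, 9): e=[26,-6,24] → .
    (4,5)@(9, 11): e=[6,46,-8] → .
    (5,5)@(11, 11): e=[14,34,-4] → .
    (6,5)@(13, 11): e=[22,22,0] → X  [on edge]
    (7,5)@(15, 11): e=[30,10,4] → X
    (8,5)@(17, 11): e=[38,-2,8] → .
  covered (6 px):
    . . . . . . . . . . . .
    . . . . . . . . . . . .
    . . . . . . . . . . . .
    . . . . . X . . . . . .
    . . . . X X X . . . . .
    . . . . . . X X . . . .

Answer: 8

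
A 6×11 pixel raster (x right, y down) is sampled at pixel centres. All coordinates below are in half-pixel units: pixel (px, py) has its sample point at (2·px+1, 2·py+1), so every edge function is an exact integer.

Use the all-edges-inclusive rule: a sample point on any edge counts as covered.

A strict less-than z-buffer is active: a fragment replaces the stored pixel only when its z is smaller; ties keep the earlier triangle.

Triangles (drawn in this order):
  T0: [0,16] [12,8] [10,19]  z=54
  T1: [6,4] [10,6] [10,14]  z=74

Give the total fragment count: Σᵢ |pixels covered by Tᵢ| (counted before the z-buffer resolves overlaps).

T0:
  2·area = 116
  edge (0, 16)→(12, 8): d=(12,-8) inclusive
  edge (12, 8)→(10, 19): d=(-2,11) inclusive
  edge (10, 19)→(0, 16): d=(-10,-3) inclusive
    (5,4)@(11, 9): e=[4,9,103] → #
    (4,5)@(9, 11): e=[12,27,77] → #
    (2,6)@(5, 13): e=[4,67,45] → #
    (3,6)@(7, 13): e=[20,45,51] → #
    (1,7)@(3, 15): e=[12,85,19] → #
    (5,7)@(11, 15): e=[76,-3,43] → ·
    (1,8)@(3, 17): e=[36,81,-1] → ·
    (2,8)@(5, 17): e=[52,59,5] → #
    (5,8)@(11, 17): e=[100,-7,23] → ·
    (2,9)@(5, 19): e=[76,55,-15] → ·
    (3,9)@(7, 19): e=[92,33,-9] → ·
    (4,9)@(9, 19): e=[108,11,-3] → ·
  covered (14 px):
    · · · · · ·
    · · · · · ·
    · · · · · ·
    · · · · · ·
    · · · · · #
    · · · · # #
    · · # # # #
    · # # # # ·
    · · # # # ·
    · · · · · ·
    · · · · · ·
T1:
  2·area = 32
  edge (6, 4)→(10, 6): d=(4,2) inclusive
  edge (10, 6)→(10, 14): d=(0,8) inclusive
  edge (10, 14)→(6, 4): d=(-4,-10) inclusive
    (3,2)@(7, 5): e=[2,24,6] → #
    (4,2)@(9, 5): e=[-2,8,26] → ·
    (3,3)@(7, 7): e=[10,24,-2] → ·
    (4,3)@(9, 7): e=[6,8,18] → #
    (5,3)@(11, 7): e=[2,-8,38] → ·
    (4,4)@(9, 9): e=[14,8,10] → #
    (5,4)@(11, 9): e=[10,-8,30] → ·
    (4,5)@(9, 11): e=[22,8,2] → #
    (5,5)@(11, 11): e=[18,-8,22] → ·
    (4,6)@(9, 13): e=[30,8,-6] → ·
  covered (4 px):
    · · · · · ·
    · · · · · ·
    · · · # · ·
    · · · · # ·
    · · · · # ·
    · · · · # ·
    · · · · · ·
    · · · · · ·
    · · · · · ·
    · · · · · ·
    · · · · · ·

Result: 18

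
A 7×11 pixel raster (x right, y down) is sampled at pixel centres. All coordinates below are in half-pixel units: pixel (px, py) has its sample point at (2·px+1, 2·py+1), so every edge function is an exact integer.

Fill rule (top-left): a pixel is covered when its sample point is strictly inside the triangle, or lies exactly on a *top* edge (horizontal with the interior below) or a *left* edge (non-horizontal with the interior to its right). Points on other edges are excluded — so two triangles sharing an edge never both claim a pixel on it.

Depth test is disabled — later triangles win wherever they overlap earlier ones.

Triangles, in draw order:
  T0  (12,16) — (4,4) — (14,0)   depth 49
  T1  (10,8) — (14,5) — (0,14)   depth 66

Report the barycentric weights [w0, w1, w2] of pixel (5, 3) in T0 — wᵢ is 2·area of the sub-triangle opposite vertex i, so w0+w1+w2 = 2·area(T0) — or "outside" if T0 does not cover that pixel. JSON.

T0:
  2·area = 152
  edge (12, 16)→(4, 4): d=(-8,-12) top-left  bias=+0
  edge (4, 4)→(14, 0): d=(10,-4) top-left  bias=+0
  edge (14, 0)→(12, 16): d=(-2,16) right/bottom  bias=-1
    (6,0)@(13, 1): e=[132,6,14] → █
    (3,1)@(7, 3): e=[44,2,106] → █
    (4,1)@(9, 3): e=[68,10,74] → █
    (5,1)@(11, 3): e=[92,18,42] → █
    (2,2)@(5, 5): e=[4,14,134] → █
    (2,3)@(5, 7): e=[-12,34,130] → ·
    (3,3)@(7, 7): e=[12,42,98] → █
    (3,4)@(7, 9): e=[-4,62,94] → ·
    (4,4)@(9, 9): e=[20,70,62] → █
    (6,4)@(13, 9): e=[68,86,-2] → ·
    (4,5)@(9, 11): e=[4,90,58] → █
    (6,5)@(13, 11): e=[52,106,-6] → ·
  covered (19 px):
    · · · · · · █
    · · · █ █ █ █
    · · █ █ █ █ █
    · · · █ █ █ █
    · · · · █ █ ·
    · · · · █ █ ·
    · · · · · █ ·
    · · · · · · ·
    · · · · · · ·
    · · · · · · ·
    · · · · · · ·
T1:
  2·area = 6  (B↔C swapped to make it positive)
  edge (10, 8)→(0, 14): d=(-10,6) right/bottom  bias=-1
  edge (0, 14)→(14, 5): d=(14,-9) top-left  bias=+0
  edge (14, 5)→(10, 8): d=(-4,3) right/bottom  bias=-1
    (5,3)@(11, 7): e=[4,1,1] → █
    (6,3)@(13, 7): e=[-8,19,-5] → ·
    (5,4)@(11, 9): e=[-16,29,-7] → ·
    (2,5)@(5, 11): e=[0,3,3] → ·  [on edge]
  covered (1 px):
    · · · · · · ·
    · · · · · · ·
    · · · · · · ·
    · · · · · █ ·
    · · · · · · ·
    · · · · · · ·
    · · · · · · ·
    · · · · · · ·
    · · · · · · ·
    · · · · · · ·
    · · · · · · ·

Result: [58,34,60]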